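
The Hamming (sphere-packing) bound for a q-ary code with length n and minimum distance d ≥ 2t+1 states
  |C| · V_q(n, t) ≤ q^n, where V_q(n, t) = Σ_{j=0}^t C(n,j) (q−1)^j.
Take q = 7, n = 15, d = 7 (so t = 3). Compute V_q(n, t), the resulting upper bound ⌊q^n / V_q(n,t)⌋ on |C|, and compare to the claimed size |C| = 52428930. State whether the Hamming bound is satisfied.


V_q(n, t) = 102151, q^n = 4747561509943, Hamming bound = 46475918, |C| = 52428930 > bound (violated).

Step 1: Compute V_q(n, t) = Σ_{j=0}^3 C(n, j) (q−1)^j.
  j = 0: C(15,0)·(6)^0 = 1·1 = 1.
  j = 1: C(15,1)·(6)^1 = 15·6 = 90.
  j = 2: C(15,2)·(6)^2 = 105·36 = 3780.
  j = 3: C(15,3)·(6)^3 = 455·216 = 98280.
  V_q(n, t) = 1 + 90 + 3780 + 98280 = 102151.
Step 2: q^n = 7^15 = 4747561509943.
Step 3: Hamming bound ⌊q^n / V_q(n,t)⌋ = ⌊4747561509943/102151⌋ = 46475918.
Step 4: Compare |C| = 52428930 to 46475918: violated.
The claimed |C| lies above the Hamming bound, so no 7-ary code of length 15 with d ≥ 7 can have 52428930 codewords.


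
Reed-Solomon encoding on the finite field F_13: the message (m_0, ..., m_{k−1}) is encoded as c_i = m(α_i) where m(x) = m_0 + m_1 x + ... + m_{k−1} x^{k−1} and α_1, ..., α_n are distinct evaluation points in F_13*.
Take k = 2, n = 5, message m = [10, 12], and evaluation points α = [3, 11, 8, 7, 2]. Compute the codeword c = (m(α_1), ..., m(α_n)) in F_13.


c = [7, 12, 2, 3, 8]

Message polynomial: m(x) = 10 + 12·x (mod 13).
For each evaluation point α_i, compute m(α_i) mod 13:
  α_1 = 3: Horner steps 12 → 7, so m(3) = 7.
  α_2 = 11: Horner steps 12 → 12, so m(11) = 12.
  α_3 = 8: Horner steps 12 → 2, so m(8) = 2.
  α_4 = 7: Horner steps 12 → 3, so m(7) = 3.
  α_5 = 2: Horner steps 12 → 8, so m(2) = 8.
Codeword c = [7, 12, 2, 3, 8] ∈ F_13^5.


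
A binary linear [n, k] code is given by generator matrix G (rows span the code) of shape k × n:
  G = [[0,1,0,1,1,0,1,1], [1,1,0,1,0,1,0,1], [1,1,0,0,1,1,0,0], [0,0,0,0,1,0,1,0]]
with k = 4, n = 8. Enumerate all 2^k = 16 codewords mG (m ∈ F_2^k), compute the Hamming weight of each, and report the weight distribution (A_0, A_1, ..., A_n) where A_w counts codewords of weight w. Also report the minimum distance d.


Weight distribution: A_0 = 1, A_2 = 4, A_3 = 3, A_4 = 3, A_5 = 4, A_7 = 1. Minimum distance d = 2.

Enumerate all 2^4 = 16 messages m ∈ F_2^4.
For each, compute codeword c = mG in F_2^8, then tally its weight.
  m = 0000 → c = 00000000, weight = 0.
  m = 1000 → c = 01011011, weight = 5.
  m = 0100 → c = 11010101, weight = 5.
  m = 1100 → c = 10001110, weight = 4.
  m = 0010 → c = 11001100, weight = 4.
  m = 1010 → c = 10010111, weight = 5.
  m = 0110 → c = 00011001, weight = 3.
  m = 1110 → c = 01000010, weight = 2.
  m = 0001 → c = 00001010, weight = 2.
  m = 1001 → c = 01010001, weight = 3.
  m = 0101 → c = 11011111, weight = 7.
  m = 1101 → c = 10000100, weight = 2.
  m = 0011 → c = 11000110, weight = 4.
  m = 1011 → c = 10011101, weight = 5.
  m = 0111 → c = 00010011, weight = 3.
  m = 1111 → c = 01001000, weight = 2.
Tally weights:
  weight 0: 1 codewords.
  weight 2: 4 codewords.
  weight 3: 3 codewords.
  weight 4: 3 codewords.
  weight 5: 4 codewords.
  weight 7: 1 codewords.
Minimum distance d = smallest w > 0 with A_w > 0 = 2.
Sanity: Σ A_w = 16 = 2^4 = 16 ✓.


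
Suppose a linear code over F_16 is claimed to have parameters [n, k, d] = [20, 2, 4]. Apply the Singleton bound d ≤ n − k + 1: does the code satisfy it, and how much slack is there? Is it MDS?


Singleton RHS = n − k + 1 = 19, slack = 15, bound satisfied, not MDS.

Singleton bound: d ≤ n − k + 1.
Here n = 20, k = 2, so n − k + 1 = 19.
Given d = 4, check d ≤ 19: YES.
Slack = (n − k + 1) − d = 15.
The code is NOT MDS (slack = 15 > 0).
Description: the claimed parameters are [20, 2, 4]_16; such a code would be non-MDS.


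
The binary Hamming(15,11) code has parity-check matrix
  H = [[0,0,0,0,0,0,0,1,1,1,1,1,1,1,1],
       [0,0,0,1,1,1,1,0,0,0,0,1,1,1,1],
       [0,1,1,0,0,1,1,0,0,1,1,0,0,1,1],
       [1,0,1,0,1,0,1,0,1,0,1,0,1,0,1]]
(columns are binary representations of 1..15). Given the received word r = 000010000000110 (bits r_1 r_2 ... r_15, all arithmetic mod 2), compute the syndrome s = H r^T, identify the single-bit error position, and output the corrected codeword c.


s = (0, 1, 1, 0)^T, error position = 6, corrected codeword c = 000011000000110

Compute s = H r^T mod 2 one row at a time:
  s_1 = 0 + 0 + 0 + 0 + 0 + 1 + 1 + 0 = 2 ≡ 0 (mod 2).
  s_2 = 0 + 1 + 0 + 0 + 0 + 1 + 1 + 0 = 3 ≡ 1 (mod 2).
  s_3 = 0 + 0 + 0 + 0 + 0 + 0 + 1 + 0 = 1 ≡ 1 (mod 2).
  s_4 = 0 + 0 + 1 + 0 + 0 + 0 + 1 + 0 = 2 ≡ 0 (mod 2).
s = (0, 1, 1, 0)^T — this equals column 6 of H (binary 0110), so error is at position 6.
Correct: flip bit 6 of r = 000010000000110 to get c = 000011000000110.


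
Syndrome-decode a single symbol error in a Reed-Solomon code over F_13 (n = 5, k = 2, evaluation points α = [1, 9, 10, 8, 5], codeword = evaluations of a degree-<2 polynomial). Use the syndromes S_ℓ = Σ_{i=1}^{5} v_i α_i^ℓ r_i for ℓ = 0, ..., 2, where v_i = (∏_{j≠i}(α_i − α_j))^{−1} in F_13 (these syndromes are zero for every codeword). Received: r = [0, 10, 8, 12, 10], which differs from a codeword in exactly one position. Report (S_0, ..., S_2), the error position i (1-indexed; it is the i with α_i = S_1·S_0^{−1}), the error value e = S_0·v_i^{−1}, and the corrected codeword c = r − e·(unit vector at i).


S = (10, 11, 3), error at position 5, error magnitude e = 5, c = [0, 10, 8, 12, 5].

Step 1: column multipliers v_i = (∏_{j≠i}(α_i − α_j))^{−1} mod 13.
  i = 1 (α = 1): (1−9)(1−10)(1−8)(1−5) = (−8)·(−9)·(−7)·(−4) = 2016 ≡ 1, so v_1 = 1^{−1} = 1 (mod 13).
  i = 2 (α = 9): (9−1)(9−10)(9−8)(9−5) = 8·(−1)·1·4 = −32 ≡ 7, so v_2 = 7^{−1} = 2 (mod 13).
  i = 3 (α = 10): (10−1)(10−9)(10−8)(10−5) = 9·1·2·5 = 90 ≡ 12, so v_3 = 12^{−1} = 12 (mod 13).
  i = 4 (α = 8): (8−1)(8−9)(8−10)(8−5) = 7·(−1)·(−2)·3 = 42 ≡ 3, so v_4 = 3^{−1} = 9 (mod 13).
  i = 5 (α = 5): (5−1)(5−9)(5−10)(5−8) = 4·(−4)·(−5)·(−3) = −240 ≡ 7, so v_5 = 7^{−1} = 2 (mod 13).
  v = [1, 2, 12, 9, 2].
Step 2: syndromes of r = [0, 10, 8, 12, 10] (all sums mod 13).
  S_0 = Σ v_i r_i = 1·0 + 2·10 + 12·8 + 9·12 + 2·10 = 244 ≡ 10.
  S_1 = Σ v_i α_i r_i = 1·1·0 + 2·9·10 + 12·10·8 + 9·8·12 + 2·5·10 = 2104 ≡ 11.
  α_i^2 mod 13 = [1, 3, 9, 12, 12].
  S_2 = Σ v_i α_i^2 r_i = 1·1·0 + 2·3·10 + 12·9·8 + 9·12·12 + 2·12·10 = 2460 ≡ 3.
  S = (10, 11, 3) ≠ 0, so r is not a codeword (an error is present).
Step 3: locate the error. For a single error e at position i, S_ℓ = v_i·e·α_i^ℓ, so α_err = S_1/S_0.
  S_0^{−1} = 10^{−1} = 4 (mod 13), so α_err = 11·4 = 44 ≡ 5 = α_5. Error position i = 5.
  Consistency check: S_2/S_1 = 3·6 = 18 ≡ 5 = α_err ✓ (single-error assumption holds).
Step 4: error magnitude e = S_0/v_5 = S_0·∏_{j≠5}(α_5 − α_j) = 10·7 = 70 ≡ 5 (mod 13).
Step 5: correct position 5: c_5 = r_5 − e = 10 − 5 ≡ 5 (mod 13). Hence c = [0, 10, 8, 12, 5].
  Check: interpolating c through the α_i gives m(x) = 2 + 11·x (degree < 2) with m(α_i) = c_i for every i, so c is indeed a codeword.


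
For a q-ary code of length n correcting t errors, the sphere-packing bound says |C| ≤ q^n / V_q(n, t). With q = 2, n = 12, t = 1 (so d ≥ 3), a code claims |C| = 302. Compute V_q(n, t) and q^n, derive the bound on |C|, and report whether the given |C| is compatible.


V_q(n, t) = 13, q^n = 4096, Hamming bound = 315, |C| = 302 ≤ bound (satisfied).

Step 1: Compute V_q(n, t) = Σ_{j=0}^1 C(n, j) (q−1)^j.
  j = 0: C(12,0)·(1)^0 = 1·1 = 1.
  j = 1: C(12,1)·(1)^1 = 12·1 = 12.
  V_q(n, t) = 1 + 12 = 13.
Step 2: q^n = 2^12 = 4096.
Step 3: Hamming bound ⌊q^n / V_q(n,t)⌋ = ⌊4096/13⌋ = 315.
Step 4: Compare |C| = 302 to 315: satisfied.
The claimed |C| lies below the Hamming bound.


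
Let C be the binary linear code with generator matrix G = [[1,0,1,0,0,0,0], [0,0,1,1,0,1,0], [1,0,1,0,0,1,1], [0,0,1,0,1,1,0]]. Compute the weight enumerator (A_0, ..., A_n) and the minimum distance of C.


Weight distribution: A_0 = 1, A_2 = 3, A_3 = 8, A_4 = 3, A_6 = 1. Minimum distance d = 2.

Enumerate all 2^4 = 16 messages m ∈ F_2^4.
For each, compute codeword c = mG in F_2^7, then tally its weight.
  m = 0000 → c = 0000000, weight = 0.
  m = 1000 → c = 1010000, weight = 2.
  m = 0100 → c = 0011010, weight = 3.
  m = 1100 → c = 1001010, weight = 3.
  m = 0010 → c = 1010011, weight = 4.
  m = 1010 → c = 0000011, weight = 2.
  m = 0110 → c = 1001001, weight = 3.
  m = 1110 → c = 0011001, weight = 3.
  m = 0001 → c = 0010110, weight = 3.
  m = 1001 → c = 1000110, weight = 3.
  m = 0101 → c = 0001100, weight = 2.
  m = 1101 → c = 1011100, weight = 4.
  m = 0011 → c = 1000101, weight = 3.
  m = 1011 → c = 0010101, weight = 3.
  m = 0111 → c = 1011111, weight = 6.
  m = 1111 → c = 0001111, weight = 4.
Tally weights:
  weight 0: 1 codewords.
  weight 2: 3 codewords.
  weight 3: 8 codewords.
  weight 4: 3 codewords.
  weight 6: 1 codewords.
Minimum distance d = smallest w > 0 with A_w > 0 = 2.
Sanity: Σ A_w = 16 = 2^4 = 16 ✓.


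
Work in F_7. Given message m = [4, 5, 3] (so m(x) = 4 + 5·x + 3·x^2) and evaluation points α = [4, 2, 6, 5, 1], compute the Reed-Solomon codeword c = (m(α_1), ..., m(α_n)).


c = [2, 5, 2, 6, 5]

Message polynomial: m(x) = 4 + 5·x + 3·x^2 (mod 7).
For each evaluation point α_i, compute m(α_i) mod 7:
  α_1 = 4: Horner steps 3 → 3 → 2, so m(4) = 2.
  α_2 = 2: Horner steps 3 → 4 → 5, so m(2) = 5.
  α_3 = 6: Horner steps 3 → 2 → 2, so m(6) = 2.
  α_4 = 5: Horner steps 3 → 6 → 6, so m(5) = 6.
  α_5 = 1: Horner steps 3 → 1 → 5, so m(1) = 5.
Codeword c = [2, 5, 2, 6, 5] ∈ F_7^5.


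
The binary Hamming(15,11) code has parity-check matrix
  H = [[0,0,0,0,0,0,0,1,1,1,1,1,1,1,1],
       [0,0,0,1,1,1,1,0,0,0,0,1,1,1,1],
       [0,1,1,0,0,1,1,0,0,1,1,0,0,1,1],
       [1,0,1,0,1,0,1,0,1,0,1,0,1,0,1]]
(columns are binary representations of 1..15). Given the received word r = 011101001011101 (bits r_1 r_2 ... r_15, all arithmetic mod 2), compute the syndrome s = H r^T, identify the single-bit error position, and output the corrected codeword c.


s = (1, 1, 1, 1)^T, error position = 15, corrected codeword c = 011101001011100

Compute s = H r^T mod 2 one row at a time:
  s_1 = 0 + 1 + 0 + 1 + 1 + 1 + 0 + 1 = 5 ≡ 1 (mod 2).
  s_2 = 1 + 0 + 1 + 0 + 1 + 1 + 0 + 1 = 5 ≡ 1 (mod 2).
  s_3 = 1 + 1 + 1 + 0 + 0 + 1 + 0 + 1 = 5 ≡ 1 (mod 2).
  s_4 = 0 + 1 + 0 + 0 + 1 + 1 + 1 + 1 = 5 ≡ 1 (mod 2).
s = (1, 1, 1, 1)^T — this equals column 15 of H (binary 1111), so error is at position 15.
Correct: flip bit 15 of r = 011101001011101 to get c = 011101001011100.


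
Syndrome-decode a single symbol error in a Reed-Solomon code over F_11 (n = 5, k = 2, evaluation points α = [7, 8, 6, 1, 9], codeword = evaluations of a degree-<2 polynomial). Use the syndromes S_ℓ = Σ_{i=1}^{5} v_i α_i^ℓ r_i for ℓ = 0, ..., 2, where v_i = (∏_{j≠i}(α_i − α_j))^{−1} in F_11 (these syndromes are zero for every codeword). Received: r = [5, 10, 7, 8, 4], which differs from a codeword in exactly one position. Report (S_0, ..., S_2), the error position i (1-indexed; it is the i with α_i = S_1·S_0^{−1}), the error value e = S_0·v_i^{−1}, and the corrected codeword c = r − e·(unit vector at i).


S = (6, 3, 7), error at position 3, error magnitude e = 7, c = [5, 10, 0, 8, 4].

Step 1: column multipliers v_i = (∏_{j≠i}(α_i − α_j))^{−1} mod 11.
  i = 1 (α = 7): (7−8)(7−6)(7−1)(7−9) = (−1)·1·6·(−2) = 12 ≡ 1, so v_1 = 1^{−1} = 1 (mod 11).
  i = 2 (α = 8): (8−7)(8−6)(8−1)(8−9) = 1·2·7·(−1) = −14 ≡ 8, so v_2 = 8^{−1} = 7 (mod 11).
  i = 3 (α = 6): (6−7)(6−8)(6−1)(6−9) = (−1)·(−2)·5·(−3) = −30 ≡ 3, so v_3 = 3^{−1} = 4 (mod 11).
  i = 4 (α = 1): (1−7)(1−8)(1−6)(1−9) = (−6)·(−7)·(−5)·(−8) = 1680 ≡ 8, so v_4 = 8^{−1} = 7 (mod 11).
  i = 5 (α = 9): (9−7)(9−8)(9−6)(9−1) = 2·1·3·8 = 48 ≡ 4, so v_5 = 4^{−1} = 3 (mod 11).
  v = [1, 7, 4, 7, 3].
Step 2: syndromes of r = [5, 10, 7, 8, 4] (all sums mod 11).
  S_0 = Σ v_i r_i = 1·5 + 7·10 + 4·7 + 7·8 + 3·4 = 171 ≡ 6.
  S_1 = Σ v_i α_i r_i = 1·7·5 + 7·8·10 + 4·6·7 + 7·1·8 + 3·9·4 = 927 ≡ 3.
  α_i^2 mod 11 = [5, 9, 3, 1, 4].
  S_2 = Σ v_i α_i^2 r_i = 1·5·5 + 7·9·10 + 4·3·7 + 7·1·8 + 3·4·4 = 843 ≡ 7.
  S = (6, 3, 7) ≠ 0, so r is not a codeword (an error is present).
Step 3: locate the error. For a single error e at position i, S_ℓ = v_i·e·α_i^ℓ, so α_err = S_1/S_0.
  S_0^{−1} = 6^{−1} = 2 (mod 11), so α_err = 3·2 = 6 ≡ 6 = α_3. Error position i = 3.
  Consistency check: S_2/S_1 = 7·4 = 28 ≡ 6 = α_err ✓ (single-error assumption holds).
Step 4: error magnitude e = S_0/v_3 = S_0·∏_{j≠3}(α_3 − α_j) = 6·3 = 18 ≡ 7 (mod 11).
Step 5: correct position 3: c_3 = r_3 − e = 7 − 7 ≡ 0 (mod 11). Hence c = [5, 10, 0, 8, 4].
  Check: interpolating c through the α_i gives m(x) = 3 + 5·x (degree < 2) with m(α_i) = c_i for every i, so c is indeed a codeword.


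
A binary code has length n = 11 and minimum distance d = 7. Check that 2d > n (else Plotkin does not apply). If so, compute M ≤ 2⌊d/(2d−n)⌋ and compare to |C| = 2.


Plotkin bound M ≤ 4; given |C| = 2 ≤ bound (satisfied).

Check applicability: 2d = 14, n = 11.
2d − n = 3 > 0, so Plotkin applies.
Compute d/(2d−n) = 7/3 ≈ 2.3333.
⌊d/(2d−n)⌋ = 2.
Plotkin bound: M ≤ 2·2 = 4.
Given |C| = 2, check: satisfied.
This |C| is below the Plotkin bound.


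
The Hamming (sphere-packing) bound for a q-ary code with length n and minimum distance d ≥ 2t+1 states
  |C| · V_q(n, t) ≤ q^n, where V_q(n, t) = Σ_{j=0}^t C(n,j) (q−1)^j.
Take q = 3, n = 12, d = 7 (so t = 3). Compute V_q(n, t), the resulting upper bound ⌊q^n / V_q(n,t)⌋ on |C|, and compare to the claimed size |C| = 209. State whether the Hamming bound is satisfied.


V_q(n, t) = 2049, q^n = 531441, Hamming bound = 259, |C| = 209 ≤ bound (satisfied).

Step 1: Compute V_q(n, t) = Σ_{j=0}^3 C(n, j) (q−1)^j.
  j = 0: C(12,0)·(2)^0 = 1·1 = 1.
  j = 1: C(12,1)·(2)^1 = 12·2 = 24.
  j = 2: C(12,2)·(2)^2 = 66·4 = 264.
  j = 3: C(12,3)·(2)^3 = 220·8 = 1760.
  V_q(n, t) = 1 + 24 + 264 + 1760 = 2049.
Step 2: q^n = 3^12 = 531441.
Step 3: Hamming bound ⌊q^n / V_q(n,t)⌋ = ⌊531441/2049⌋ = 259.
Step 4: Compare |C| = 209 to 259: satisfied.
The claimed |C| lies below the Hamming bound.


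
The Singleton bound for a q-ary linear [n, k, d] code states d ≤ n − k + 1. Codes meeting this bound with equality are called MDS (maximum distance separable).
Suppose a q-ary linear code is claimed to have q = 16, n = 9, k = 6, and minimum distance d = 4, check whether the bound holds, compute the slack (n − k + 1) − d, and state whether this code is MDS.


Singleton RHS = n − k + 1 = 4, slack = 0, bound satisfied, MDS.

Singleton bound: d ≤ n − k + 1.
Here n = 9, k = 6, so n − k + 1 = 4.
Given d = 4, check d ≤ 4: YES.
Slack = (n − k + 1) − d = 0.
The code is MDS (slack = 0).
Description: the claimed parameters are [9, 6, 4]_16; such a code would be MDS (meets Singleton bound).


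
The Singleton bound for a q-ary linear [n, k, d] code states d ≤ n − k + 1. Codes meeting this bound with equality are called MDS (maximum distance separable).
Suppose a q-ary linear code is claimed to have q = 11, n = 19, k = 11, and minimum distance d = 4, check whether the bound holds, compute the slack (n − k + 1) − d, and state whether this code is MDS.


Singleton RHS = n − k + 1 = 9, slack = 5, bound satisfied, not MDS.

Singleton bound: d ≤ n − k + 1.
Here n = 19, k = 11, so n − k + 1 = 9.
Given d = 4, check d ≤ 9: YES.
Slack = (n − k + 1) − d = 5.
The code is NOT MDS (slack = 5 > 0).
Description: the claimed parameters are [19, 11, 4]_11; such a code would be non-MDS.


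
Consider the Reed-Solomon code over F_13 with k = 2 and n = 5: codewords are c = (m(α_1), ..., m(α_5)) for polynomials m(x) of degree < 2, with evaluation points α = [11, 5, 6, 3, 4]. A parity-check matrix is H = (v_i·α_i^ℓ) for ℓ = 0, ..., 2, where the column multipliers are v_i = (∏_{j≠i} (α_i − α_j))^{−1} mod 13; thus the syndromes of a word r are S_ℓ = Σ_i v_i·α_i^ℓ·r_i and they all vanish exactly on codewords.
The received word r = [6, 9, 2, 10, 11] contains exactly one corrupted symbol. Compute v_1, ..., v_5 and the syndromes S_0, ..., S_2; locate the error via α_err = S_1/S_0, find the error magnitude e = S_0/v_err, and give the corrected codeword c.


S = (5, 7, 2), error at position 5, error magnitude e = 8, c = [6, 9, 2, 10, 3].

Step 1: column multipliers v_i = (∏_{j≠i}(α_i − α_j))^{−1} mod 13.
  i = 1 (α = 11): (11−5)(11−6)(11−3)(11−4) = 6·5·8·7 = 1680 ≡ 3, so v_1 = 3^{−1} = 9 (mod 13).
  i = 2 (α = 5): (5−11)(5−6)(5−3)(5−4) = (−6)·(−1)·2·1 = 12 ≡ 12, so v_2 = 12^{−1} = 12 (mod 13).
  i = 3 (α = 6): (6−11)(6−5)(6−3)(6−4) = (−5)·1·3·2 = −30 ≡ 9, so v_3 = 9^{−1} = 3 (mod 13).
  i = 4 (α = 3): (3−11)(3−5)(3−6)(3−4) = (−8)·(−2)·(−3)·(−1) = 48 ≡ 9, so v_4 = 9^{−1} = 3 (mod 13).
  i = 5 (α = 4): (4−11)(4−5)(4−6)(4−3) = (−7)·(−1)·(−2)·1 = −14 ≡ 12, so v_5 = 12^{−1} = 12 (mod 13).
  v = [9, 12, 3, 3, 12].
Step 2: syndromes of r = [6, 9, 2, 10, 11] (all sums mod 13).
  S_0 = Σ v_i r_i = 9·6 + 12·9 + 3·2 + 3·10 + 12·11 = 330 ≡ 5.
  S_1 = Σ v_i α_i r_i = 9·11·6 + 12·5·9 + 3·6·2 + 3·3·10 + 12·4·11 = 1788 ≡ 7.
  α_i^2 mod 13 = [4, 12, 10, 9, 3].
  S_2 = Σ v_i α_i^2 r_i = 9·4·6 + 12·12·9 + 3·10·2 + 3·9·10 + 12·3·11 = 2238 ≡ 2.
  S = (5, 7, 2) ≠ 0, so r is not a codeword (an error is present).
Step 3: locate the error. For a single error e at position i, S_ℓ = v_i·e·α_i^ℓ, so α_err = S_1/S_0.
  S_0^{−1} = 5^{−1} = 8 (mod 13), so α_err = 7·8 = 56 ≡ 4 = α_5. Error position i = 5.
  Consistency check: S_2/S_1 = 2·2 = 4 ≡ 4 = α_err ✓ (single-error assumption holds).
Step 4: error magnitude e = S_0/v_5 = S_0·∏_{j≠5}(α_5 − α_j) = 5·12 = 60 ≡ 8 (mod 13).
Step 5: correct position 5: c_5 = r_5 − e = 11 − 8 ≡ 3 (mod 13). Hence c = [6, 9, 2, 10, 3].
  Check: interpolating c through the α_i gives m(x) = 5 + 6·x (degree < 2) with m(α_i) = c_i for every i, so c is indeed a codeword.


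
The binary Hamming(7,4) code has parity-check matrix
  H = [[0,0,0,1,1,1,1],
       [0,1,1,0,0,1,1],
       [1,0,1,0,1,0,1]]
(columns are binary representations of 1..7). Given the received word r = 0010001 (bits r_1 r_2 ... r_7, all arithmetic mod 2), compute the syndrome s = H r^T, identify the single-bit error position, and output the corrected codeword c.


s = (1, 0, 0)^T, error position = 4, corrected codeword c = 0011001

Compute s = H r^T mod 2 one row at a time:
  s_1 = 0 + 0 + 0 + 1 = 1 ≡ 1 (mod 2).
  s_2 = 0 + 1 + 0 + 1 = 2 ≡ 0 (mod 2).
  s_3 = 0 + 1 + 0 + 1 = 2 ≡ 0 (mod 2).
s = (1, 0, 0)^T — this equals column 4 of H (binary 100), so error is at position 4.
Correct: flip bit 4 of r = 0010001 to get c = 0011001.


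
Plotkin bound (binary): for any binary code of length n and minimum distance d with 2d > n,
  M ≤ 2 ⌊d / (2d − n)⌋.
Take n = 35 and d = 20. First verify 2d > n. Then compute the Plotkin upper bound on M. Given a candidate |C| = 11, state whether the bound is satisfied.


Plotkin bound M ≤ 8; given |C| = 11 > bound (violated).

Check applicability: 2d = 40, n = 35.
2d − n = 5 > 0, so Plotkin applies.
Compute d/(2d−n) = 20/5 ≈ 4.0000.
⌊d/(2d−n)⌋ = 4.
Plotkin bound: M ≤ 2·4 = 8.
Given |C| = 11, check: VIOLATED.
This |C| is above the Plotkin bound, so no binary code with n = 35, d = 20 and 11 codewords exists.


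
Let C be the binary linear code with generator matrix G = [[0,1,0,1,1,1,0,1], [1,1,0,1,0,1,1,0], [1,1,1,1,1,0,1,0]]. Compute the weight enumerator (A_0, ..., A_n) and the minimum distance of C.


Weight distribution: A_0 = 1, A_3 = 1, A_4 = 2, A_5 = 3, A_6 = 1. Minimum distance d = 3.

Enumerate all 2^3 = 8 messages m ∈ F_2^3.
For each, compute codeword c = mG in F_2^8, then tally its weight.
  m = 000 → c = 00000000, weight = 0.
  m = 100 → c = 01011101, weight = 5.
  m = 010 → c = 11010110, weight = 5.
  m = 110 → c = 10001011, weight = 4.
  m = 001 → c = 11111010, weight = 6.
  m = 101 → c = 10100111, weight = 5.
  m = 011 → c = 00101100, weight = 3.
  m = 111 → c = 01110001, weight = 4.
Tally weights:
  weight 0: 1 codewords.
  weight 3: 1 codewords.
  weight 4: 2 codewords.
  weight 5: 3 codewords.
  weight 6: 1 codewords.
Minimum distance d = smallest w > 0 with A_w > 0 = 3.
Sanity: Σ A_w = 8 = 2^3 = 8 ✓.


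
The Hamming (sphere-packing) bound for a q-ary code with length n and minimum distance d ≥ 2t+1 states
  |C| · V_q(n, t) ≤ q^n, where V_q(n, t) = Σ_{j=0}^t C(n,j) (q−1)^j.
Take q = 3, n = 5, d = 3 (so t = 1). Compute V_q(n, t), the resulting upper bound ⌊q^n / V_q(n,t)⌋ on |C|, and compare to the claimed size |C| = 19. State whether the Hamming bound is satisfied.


V_q(n, t) = 11, q^n = 243, Hamming bound = 22, |C| = 19 ≤ bound (satisfied).

Step 1: Compute V_q(n, t) = Σ_{j=0}^1 C(n, j) (q−1)^j.
  j = 0: C(5,0)·(2)^0 = 1·1 = 1.
  j = 1: C(5,1)·(2)^1 = 5·2 = 10.
  V_q(n, t) = 1 + 10 = 11.
Step 2: q^n = 3^5 = 243.
Step 3: Hamming bound ⌊q^n / V_q(n,t)⌋ = ⌊243/11⌋ = 22.
Step 4: Compare |C| = 19 to 22: satisfied.
The claimed |C| lies below the Hamming bound.


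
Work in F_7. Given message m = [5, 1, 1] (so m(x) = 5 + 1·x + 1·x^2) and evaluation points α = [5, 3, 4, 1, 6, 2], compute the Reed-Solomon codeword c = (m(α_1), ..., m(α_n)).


c = [0, 3, 4, 0, 5, 4]

Message polynomial: m(x) = 5 + 1·x + 1·x^2 (mod 7).
For each evaluation point α_i, compute m(α_i) mod 7:
  α_1 = 5: Horner steps 1 → 6 → 0, so m(5) = 0.
  α_2 = 3: Horner steps 1 → 4 → 3, so m(3) = 3.
  α_3 = 4: Horner steps 1 → 5 → 4, so m(4) = 4.
  α_4 = 1: Horner steps 1 → 2 → 0, so m(1) = 0.
  α_5 = 6: Horner steps 1 → 0 → 5, so m(6) = 5.
  α_6 = 2: Horner steps 1 → 3 → 4, so m(2) = 4.
Codeword c = [0, 3, 4, 0, 5, 4] ∈ F_7^6.


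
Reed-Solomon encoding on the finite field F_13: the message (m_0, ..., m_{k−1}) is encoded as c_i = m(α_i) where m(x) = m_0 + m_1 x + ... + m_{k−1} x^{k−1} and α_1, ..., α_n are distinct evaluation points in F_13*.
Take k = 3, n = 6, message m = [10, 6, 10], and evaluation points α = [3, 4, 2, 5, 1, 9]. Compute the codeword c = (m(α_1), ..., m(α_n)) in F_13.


c = [1, 12, 10, 4, 0, 3]

Message polynomial: m(x) = 10 + 6·x + 10·x^2 (mod 13).
For each evaluation point α_i, compute m(α_i) mod 13:
  α_1 = 3: Horner steps 10 → 10 → 1, so m(3) = 1.
  α_2 = 4: Horner steps 10 → 7 → 12, so m(4) = 12.
  α_3 = 2: Horner steps 10 → 0 → 10, so m(2) = 10.
  α_4 = 5: Horner steps 10 → 4 → 4, so m(5) = 4.
  α_5 = 1: Horner steps 10 → 3 → 0, so m(1) = 0.
  α_6 = 9: Horner steps 10 → 5 → 3, so m(9) = 3.
Codeword c = [1, 12, 10, 4, 0, 3] ∈ F_13^6.


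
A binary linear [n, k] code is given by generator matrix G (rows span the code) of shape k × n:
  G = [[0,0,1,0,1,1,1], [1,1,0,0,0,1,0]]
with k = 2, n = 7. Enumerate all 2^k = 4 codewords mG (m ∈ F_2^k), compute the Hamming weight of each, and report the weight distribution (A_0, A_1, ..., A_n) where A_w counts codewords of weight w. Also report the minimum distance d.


Weight distribution: A_0 = 1, A_3 = 1, A_4 = 1, A_5 = 1. Minimum distance d = 3.

Enumerate all 2^2 = 4 messages m ∈ F_2^2.
For each, compute codeword c = mG in F_2^7, then tally its weight.
  m = 00 → c = 0000000, weight = 0.
  m = 10 → c = 0010111, weight = 4.
  m = 01 → c = 1100010, weight = 3.
  m = 11 → c = 1110101, weight = 5.
Tally weights:
  weight 0: 1 codewords.
  weight 3: 1 codewords.
  weight 4: 1 codewords.
  weight 5: 1 codewords.
Minimum distance d = smallest w > 0 with A_w > 0 = 3.
Sanity: Σ A_w = 4 = 2^2 = 4 ✓.


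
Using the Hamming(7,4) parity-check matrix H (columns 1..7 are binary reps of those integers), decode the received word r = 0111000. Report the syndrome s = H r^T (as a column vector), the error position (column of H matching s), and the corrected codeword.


s = (1, 0, 1)^T, error position = 5, corrected codeword c = 0111100

Compute s = H r^T mod 2 one row at a time:
  s_1 = 1 + 0 + 0 + 0 = 1 ≡ 1 (mod 2).
  s_2 = 1 + 1 + 0 + 0 = 2 ≡ 0 (mod 2).
  s_3 = 0 + 1 + 0 + 0 = 1 ≡ 1 (mod 2).
s = (1, 0, 1)^T — this equals column 5 of H (binary 101), so error is at position 5.
Correct: flip bit 5 of r = 0111000 to get c = 0111100.


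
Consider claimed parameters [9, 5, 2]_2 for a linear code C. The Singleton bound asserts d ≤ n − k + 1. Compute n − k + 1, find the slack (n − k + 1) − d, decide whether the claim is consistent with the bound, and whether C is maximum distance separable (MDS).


Singleton RHS = n − k + 1 = 5, slack = 3, bound satisfied, not MDS.

Singleton bound: d ≤ n − k + 1.
Here n = 9, k = 5, so n − k + 1 = 5.
Given d = 2, check d ≤ 5: YES.
Slack = (n − k + 1) − d = 3.
The code is NOT MDS (slack = 3 > 0).
Description: the claimed parameters are [9, 5, 2]_2; such a code would be non-MDS.


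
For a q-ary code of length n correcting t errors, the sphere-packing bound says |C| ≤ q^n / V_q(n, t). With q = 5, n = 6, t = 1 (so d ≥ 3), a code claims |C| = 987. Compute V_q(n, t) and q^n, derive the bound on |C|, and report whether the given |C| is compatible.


V_q(n, t) = 25, q^n = 15625, Hamming bound = 625, |C| = 987 > bound (violated).

Step 1: Compute V_q(n, t) = Σ_{j=0}^1 C(n, j) (q−1)^j.
  j = 0: C(6,0)·(4)^0 = 1·1 = 1.
  j = 1: C(6,1)·(4)^1 = 6·4 = 24.
  V_q(n, t) = 1 + 24 = 25.
Step 2: q^n = 5^6 = 15625.
Step 3: Hamming bound ⌊q^n / V_q(n,t)⌋ = ⌊15625/25⌋ = 625.
Step 4: Compare |C| = 987 to 625: violated.
The claimed |C| lies above the Hamming bound, so no 5-ary code of length 6 with d ≥ 3 can have 987 codewords.


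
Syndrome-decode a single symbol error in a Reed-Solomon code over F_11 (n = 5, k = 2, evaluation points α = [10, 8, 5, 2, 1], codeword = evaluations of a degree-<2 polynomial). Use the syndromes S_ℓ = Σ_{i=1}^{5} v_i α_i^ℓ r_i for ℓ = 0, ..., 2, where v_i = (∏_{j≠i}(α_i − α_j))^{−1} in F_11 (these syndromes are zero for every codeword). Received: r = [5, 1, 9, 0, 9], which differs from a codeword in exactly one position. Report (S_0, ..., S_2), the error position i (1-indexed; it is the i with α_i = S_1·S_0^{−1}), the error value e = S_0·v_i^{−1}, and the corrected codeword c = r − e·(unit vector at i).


S = (9, 1, 5), error at position 3, error magnitude e = 3, c = [5, 1, 6, 0, 9].

Step 1: column multipliers v_i = (∏_{j≠i}(α_i − α_j))^{−1} mod 11.
  i = 1 (α = 10): (10−8)(10−5)(10−2)(10−1) = 2·5·8·9 = 720 ≡ 5, so v_1 = 5^{−1} = 9 (mod 11).
  i = 2 (α = 8): (8−10)(8−5)(8−2)(8−1) = (−2)·3·6·7 = −252 ≡ 1, so v_2 = 1^{−1} = 1 (mod 11).
  i = 3 (α = 5): (5−10)(5−8)(5−2)(5−1) = (−5)·(−3)·3·4 = 180 ≡ 4, so v_3 = 4^{−1} = 3 (mod 11).
  i = 4 (α = 2): (2−10)(2−8)(2−5)(2−1) = (−8)·(−6)·(−3)·1 = −144 ≡ 10, so v_4 = 10^{−1} = 10 (mod 11).
  i = 5 (α = 1): (1−10)(1−8)(1−5)(1−2) = (−9)·(−7)·(−4)·(−1) = 252 ≡ 10, so v_5 = 10^{−1} = 10 (mod 11).
  v = [9, 1, 3, 10, 10].
Step 2: syndromes of r = [5, 1, 9, 0, 9] (all sums mod 11).
  S_0 = Σ v_i r_i = 9·5 + 1·1 + 3·9 + 10·0 + 10·9 = 163 ≡ 9.
  S_1 = Σ v_i α_i r_i = 9·10·5 + 1·8·1 + 3·5·9 + 10·2·0 + 10·1·9 = 683 ≡ 1.
  α_i^2 mod 11 = [1, 9, 3, 4, 1].
  S_2 = Σ v_i α_i^2 r_i = 9·1·5 + 1·9·1 + 3·3·9 + 10·4·0 + 10·1·9 = 225 ≡ 5.
  S = (9, 1, 5) ≠ 0, so r is not a codeword (an error is present).
Step 3: locate the error. For a single error e at position i, S_ℓ = v_i·e·α_i^ℓ, so α_err = S_1/S_0.
  S_0^{−1} = 9^{−1} = 5 (mod 11), so α_err = 1·5 = 5 ≡ 5 = α_3. Error position i = 3.
  Consistency check: S_2/S_1 = 5·1 = 5 ≡ 5 = α_err ✓ (single-error assumption holds).
Step 4: error magnitude e = S_0/v_3 = S_0·∏_{j≠3}(α_3 − α_j) = 9·4 = 36 ≡ 3 (mod 11).
Step 5: correct position 3: c_3 = r_3 − e = 9 − 3 ≡ 6 (mod 11). Hence c = [5, 1, 6, 0, 9].
  Check: interpolating c through the α_i gives m(x) = 7 + 2·x (degree < 2) with m(α_i) = c_i for every i, so c is indeed a codeword.


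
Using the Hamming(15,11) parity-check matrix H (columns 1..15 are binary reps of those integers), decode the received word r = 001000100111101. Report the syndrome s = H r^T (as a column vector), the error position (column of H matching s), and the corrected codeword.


s = (1, 0, 1, 1)^T, error position = 11, corrected codeword c = 001000100101101

Compute s = H r^T mod 2 one row at a time:
  s_1 = 0 + 0 + 1 + 1 + 1 + 1 + 0 + 1 = 5 ≡ 1 (mod 2).
  s_2 = 0 + 0 + 0 + 1 + 1 + 1 + 0 + 1 = 4 ≡ 0 (mod 2).
  s_3 = 0 + 1 + 0 + 1 + 1 + 1 + 0 + 1 = 5 ≡ 1 (mod 2).
  s_4 = 0 + 1 + 0 + 1 + 0 + 1 + 1 + 1 = 5 ≡ 1 (mod 2).
s = (1, 0, 1, 1)^T — this equals column 11 of H (binary 1011), so error is at position 11.
Correct: flip bit 11 of r = 001000100111101 to get c = 001000100101101.


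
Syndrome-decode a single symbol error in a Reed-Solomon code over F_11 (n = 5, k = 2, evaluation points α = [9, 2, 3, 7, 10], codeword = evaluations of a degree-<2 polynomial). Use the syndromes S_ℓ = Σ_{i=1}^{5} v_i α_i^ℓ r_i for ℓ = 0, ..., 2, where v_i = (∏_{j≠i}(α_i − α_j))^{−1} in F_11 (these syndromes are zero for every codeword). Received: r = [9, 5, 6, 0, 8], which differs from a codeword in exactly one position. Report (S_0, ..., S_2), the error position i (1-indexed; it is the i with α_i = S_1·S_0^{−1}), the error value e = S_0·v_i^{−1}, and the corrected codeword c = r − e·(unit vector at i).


S = (3, 9, 5), error at position 3, error magnitude e = 2, c = [9, 5, 4, 0, 8].

Step 1: column multipliers v_i = (∏_{j≠i}(α_i − α_j))^{−1} mod 11.
  i = 1 (α = 9): (9−2)(9−3)(9−7)(9−10) = 7·6·2·(−1) = −84 ≡ 4, so v_1 = 4^{−1} = 3 (mod 11).
  i = 2 (α = 2): (2−9)(2−3)(2−7)(2−10) = (−7)·(−1)·(−5)·(−8) = 280 ≡ 5, so v_2 = 5^{−1} = 9 (mod 11).
  i = 3 (α = 3): (3−9)(3−2)(3−7)(3−10) = (−6)·1·(−4)·(−7) = −168 ≡ 8, so v_3 = 8^{−1} = 7 (mod 11).
  i = 4 (α = 7): (7−9)(7−2)(7−3)(7−10) = (−2)·5·4·(−3) = 120 ≡ 10, so v_4 = 10^{−1} = 10 (mod 11).
  i = 5 (α = 10): (10−9)(10−2)(10−3)(10−7) = 1·8·7·3 = 168 ≡ 3, so v_5 = 3^{−1} = 4 (mod 11).
  v = [3, 9, 7, 10, 4].
Step 2: syndromes of r = [9, 5, 6, 0, 8] (all sums mod 11).
  S_0 = Σ v_i r_i = 3·9 + 9·5 + 7·6 + 10·0 + 4·8 = 146 ≡ 3.
  S_1 = Σ v_i α_i r_i = 3·9·9 + 9·2·5 + 7·3·6 + 10·7·0 + 4·10·8 = 779 ≡ 9.
  α_i^2 mod 11 = [4, 4, 9, 5, 1].
  S_2 = Σ v_i α_i^2 r_i = 3·4·9 + 9·4·5 + 7·9·6 + 10·5·0 + 4·1·8 = 698 ≡ 5.
  S = (3, 9, 5) ≠ 0, so r is not a codeword (an error is present).
Step 3: locate the error. For a single error e at position i, S_ℓ = v_i·e·α_i^ℓ, so α_err = S_1/S_0.
  S_0^{−1} = 3^{−1} = 4 (mod 11), so α_err = 9·4 = 36 ≡ 3 = α_3. Error position i = 3.
  Consistency check: S_2/S_1 = 5·5 = 25 ≡ 3 = α_err ✓ (single-error assumption holds).
Step 4: error magnitude e = S_0/v_3 = S_0·∏_{j≠3}(α_3 − α_j) = 3·8 = 24 ≡ 2 (mod 11).
Step 5: correct position 3: c_3 = r_3 − e = 6 − 2 ≡ 4 (mod 11). Hence c = [9, 5, 4, 0, 8].
  Check: interpolating c through the α_i gives m(x) = 7 + 10·x (degree < 2) with m(α_i) = c_i for every i, so c is indeed a codeword.


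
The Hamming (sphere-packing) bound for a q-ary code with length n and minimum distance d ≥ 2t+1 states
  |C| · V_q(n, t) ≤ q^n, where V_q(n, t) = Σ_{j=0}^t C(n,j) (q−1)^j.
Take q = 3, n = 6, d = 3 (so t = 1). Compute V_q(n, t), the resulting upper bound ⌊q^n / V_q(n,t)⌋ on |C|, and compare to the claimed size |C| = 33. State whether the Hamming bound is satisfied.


V_q(n, t) = 13, q^n = 729, Hamming bound = 56, |C| = 33 ≤ bound (satisfied).

Step 1: Compute V_q(n, t) = Σ_{j=0}^1 C(n, j) (q−1)^j.
  j = 0: C(6,0)·(2)^0 = 1·1 = 1.
  j = 1: C(6,1)·(2)^1 = 6·2 = 12.
  V_q(n, t) = 1 + 12 = 13.
Step 2: q^n = 3^6 = 729.
Step 3: Hamming bound ⌊q^n / V_q(n,t)⌋ = ⌊729/13⌋ = 56.
Step 4: Compare |C| = 33 to 56: satisfied.
The claimed |C| lies below the Hamming bound.


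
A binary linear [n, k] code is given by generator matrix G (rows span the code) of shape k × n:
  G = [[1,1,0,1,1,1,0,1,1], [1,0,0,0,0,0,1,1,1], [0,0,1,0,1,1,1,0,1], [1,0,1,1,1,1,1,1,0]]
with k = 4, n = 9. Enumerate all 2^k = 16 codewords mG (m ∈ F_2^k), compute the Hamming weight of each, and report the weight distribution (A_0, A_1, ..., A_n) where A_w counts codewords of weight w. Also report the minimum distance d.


Weight distribution: A_0 = 1, A_2 = 1, A_3 = 1, A_4 = 5, A_5 = 4, A_6 = 1, A_7 = 3. Minimum distance d = 2.

Enumerate all 2^4 = 16 messages m ∈ F_2^4.
For each, compute codeword c = mG in F_2^9, then tally its weight.
  m = 0000 → c = 000000000, weight = 0.
  m = 1000 → c = 110111011, weight = 7.
  m = 0100 → c = 100000111, weight = 4.
  m = 1100 → c = 010111100, weight = 5.
  m = 0010 → c = 001011101, weight = 5.
  m = 1010 → c = 111100110, weight = 6.
  m = 0110 → c = 101011010, weight = 5.
  m = 1110 → c = 011100001, weight = 4.
  m = 0001 → c = 101111110, weight = 7.
  m = 1001 → c = 011000101, weight = 4.
  m = 0101 → c = 001111001, weight = 5.
  m = 1101 → c = 111000010, weight = 4.
  m = 0011 → c = 100100011, weight = 4.
  m = 1011 → c = 010011000, weight = 3.
  m = 0111 → c = 000100100, weight = 2.
  m = 1111 → c = 110011111, weight = 7.
Tally weights:
  weight 0: 1 codewords.
  weight 2: 1 codewords.
  weight 3: 1 codewords.
  weight 4: 5 codewords.
  weight 5: 4 codewords.
  weight 6: 1 codewords.
  weight 7: 3 codewords.
Minimum distance d = smallest w > 0 with A_w > 0 = 2.
Sanity: Σ A_w = 16 = 2^4 = 16 ✓.


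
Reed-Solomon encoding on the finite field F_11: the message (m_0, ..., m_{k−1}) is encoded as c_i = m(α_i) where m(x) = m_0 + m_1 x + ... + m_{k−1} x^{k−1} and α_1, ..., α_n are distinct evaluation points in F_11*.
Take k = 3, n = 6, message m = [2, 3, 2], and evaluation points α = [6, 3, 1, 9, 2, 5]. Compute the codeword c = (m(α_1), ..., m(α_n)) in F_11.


c = [4, 7, 7, 4, 5, 1]

Message polynomial: m(x) = 2 + 3·x + 2·x^2 (mod 11).
For each evaluation point α_i, compute m(α_i) mod 11:
  α_1 = 6: Horner steps 2 → 4 → 4, so m(6) = 4.
  α_2 = 3: Horner steps 2 → 9 → 7, so m(3) = 7.
  α_3 = 1: Horner steps 2 → 5 → 7, so m(1) = 7.
  α_4 = 9: Horner steps 2 → 10 → 4, so m(9) = 4.
  α_5 = 2: Horner steps 2 → 7 → 5, so m(2) = 5.
  α_6 = 5: Horner steps 2 → 2 → 1, so m(5) = 1.
Codeword c = [4, 7, 7, 4, 5, 1] ∈ F_11^6.


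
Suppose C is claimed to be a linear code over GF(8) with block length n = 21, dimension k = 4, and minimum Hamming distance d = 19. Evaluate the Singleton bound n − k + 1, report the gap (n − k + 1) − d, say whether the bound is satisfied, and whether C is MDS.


Singleton RHS = n − k + 1 = 18, slack = -1, bound violated (no such code; not MDS).

Singleton bound: d ≤ n − k + 1.
Here n = 21, k = 4, so n − k + 1 = 18.
Given d = 19, check d ≤ 18: NO.
Slack = (n − k + 1) − d = -1.
The slack is negative: d = 19 exceeds n − k + 1 = 18 by 1, so the Singleton bound is violated and no linear [21, 4, 19]_8 code can exist. In particular it is not MDS (MDS requires d = n − k + 1 exactly).
Description: the claimed parameters are [21, 4, 19]_8; such a code would be impossible (violates the Singleton bound).


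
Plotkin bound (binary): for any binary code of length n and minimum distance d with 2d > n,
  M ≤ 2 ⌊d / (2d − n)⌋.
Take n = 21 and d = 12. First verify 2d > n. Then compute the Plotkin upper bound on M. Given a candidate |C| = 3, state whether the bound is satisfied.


Plotkin bound M ≤ 8; given |C| = 3 ≤ bound (satisfied).

Check applicability: 2d = 24, n = 21.
2d − n = 3 > 0, so Plotkin applies.
Compute d/(2d−n) = 12/3 ≈ 4.0000.
⌊d/(2d−n)⌋ = 4.
Plotkin bound: M ≤ 2·4 = 8.
Given |C| = 3, check: satisfied.
This |C| is below the Plotkin bound.


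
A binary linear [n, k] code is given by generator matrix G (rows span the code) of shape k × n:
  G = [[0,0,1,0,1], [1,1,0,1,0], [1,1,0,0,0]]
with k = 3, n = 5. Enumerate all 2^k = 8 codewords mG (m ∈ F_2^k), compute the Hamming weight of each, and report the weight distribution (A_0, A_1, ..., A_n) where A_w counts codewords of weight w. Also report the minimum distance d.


Weight distribution: A_0 = 1, A_1 = 1, A_2 = 2, A_3 = 2, A_4 = 1, A_5 = 1. Minimum distance d = 1.

Enumerate all 2^3 = 8 messages m ∈ F_2^3.
For each, compute codeword c = mG in F_2^5, then tally its weight.
  m = 000 → c = 00000, weight = 0.
  m = 100 → c = 00101, weight = 2.
  m = 010 → c = 11010, weight = 3.
  m = 110 → c = 11111, weight = 5.
  m = 001 → c = 11000, weight = 2.
  m = 101 → c = 11101, weight = 4.
  m = 011 → c = 00010, weight = 1.
  m = 111 → c = 00111, weight = 3.
Tally weights:
  weight 0: 1 codewords.
  weight 1: 1 codewords.
  weight 2: 2 codewords.
  weight 3: 2 codewords.
  weight 4: 1 codewords.
  weight 5: 1 codewords.
Minimum distance d = smallest w > 0 with A_w > 0 = 1.
Sanity: Σ A_w = 8 = 2^3 = 8 ✓.


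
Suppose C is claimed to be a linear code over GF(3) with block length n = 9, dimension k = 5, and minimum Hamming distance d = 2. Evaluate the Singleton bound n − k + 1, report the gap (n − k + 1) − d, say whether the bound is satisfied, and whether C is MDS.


Singleton RHS = n − k + 1 = 5, slack = 3, bound satisfied, not MDS.

Singleton bound: d ≤ n − k + 1.
Here n = 9, k = 5, so n − k + 1 = 5.
Given d = 2, check d ≤ 5: YES.
Slack = (n − k + 1) − d = 3.
The code is NOT MDS (slack = 3 > 0).
Description: the claimed parameters are [9, 5, 2]_3; such a code would be non-MDS.


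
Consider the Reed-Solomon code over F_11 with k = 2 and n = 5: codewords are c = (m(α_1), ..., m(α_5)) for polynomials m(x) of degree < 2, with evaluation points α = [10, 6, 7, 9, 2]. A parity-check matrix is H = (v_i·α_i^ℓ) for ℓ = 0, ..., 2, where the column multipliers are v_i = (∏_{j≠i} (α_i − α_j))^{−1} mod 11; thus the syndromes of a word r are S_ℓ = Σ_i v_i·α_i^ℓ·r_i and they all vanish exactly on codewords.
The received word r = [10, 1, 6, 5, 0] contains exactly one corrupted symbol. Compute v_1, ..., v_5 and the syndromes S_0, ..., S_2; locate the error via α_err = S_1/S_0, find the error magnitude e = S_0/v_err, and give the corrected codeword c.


S = (7, 3, 6), error at position 5, error magnitude e = 8, c = [10, 1, 6, 5, 3].

Step 1: column multipliers v_i = (∏_{j≠i}(α_i − α_j))^{−1} mod 11.
  i = 1 (α = 10): (10−6)(10−7)(10−9)(10−2) = 4·3·1·8 = 96 ≡ 8, so v_1 = 8^{−1} = 7 (mod 11).
  i = 2 (α = 6): (6−10)(6−7)(6−9)(6−2) = (−4)·(−1)·(−3)·4 = −48 ≡ 7, so v_2 = 7^{−1} = 8 (mod 11).
  i = 3 (α = 7): (7−10)(7−6)(7−9)(7−2) = (−3)·1·(−2)·5 = 30 ≡ 8, so v_3 = 8^{−1} = 7 (mod 11).
  i = 4 (α = 9): (9−10)(9−6)(9−7)(9−2) = (−1)·3·2·7 = −42 ≡ 2, so v_4 = 2^{−1} = 6 (mod 11).
  i = 5 (α = 2): (2−10)(2−6)(2−7)(2−9) = (−8)·(−4)·(−5)·(−7) = 1120 ≡ 9, so v_5 = 9^{−1} = 5 (mod 11).
  v = [7, 8, 7, 6, 5].
Step 2: syndromes of r = [10, 1, 6, 5, 0] (all sums mod 11).
  S_0 = Σ v_i r_i = 7·10 + 8·1 + 7·6 + 6·5 + 5·0 = 150 ≡ 7.
  S_1 = Σ v_i α_i r_i = 7·10·10 + 8·6·1 + 7·7·6 + 6·9·5 + 5·2·0 = 1312 ≡ 3.
  α_i^2 mod 11 = [1, 3, 5, 4, 4].
  S_2 = Σ v_i α_i^2 r_i = 7·1·10 + 8·3·1 + 7·5·6 + 6·4·5 + 5·4·0 = 424 ≡ 6.
  S = (7, 3, 6) ≠ 0, so r is not a codeword (an error is present).
Step 3: locate the error. For a single error e at position i, S_ℓ = v_i·e·α_i^ℓ, so α_err = S_1/S_0.
  S_0^{−1} = 7^{−1} = 8 (mod 11), so α_err = 3·8 = 24 ≡ 2 = α_5. Error position i = 5.
  Consistency check: S_2/S_1 = 6·4 = 24 ≡ 2 = α_err ✓ (single-error assumption holds).
Step 4: error magnitude e = S_0/v_5 = S_0·∏_{j≠5}(α_5 − α_j) = 7·9 = 63 ≡ 8 (mod 11).
Step 5: correct position 5: c_5 = r_5 − e = 0 − 8 ≡ 3 (mod 11). Hence c = [10, 1, 6, 5, 3].
  Check: interpolating c through the α_i gives m(x) = 4 + 5·x (degree < 2) with m(α_i) = c_i for every i, so c is indeed a codeword.
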